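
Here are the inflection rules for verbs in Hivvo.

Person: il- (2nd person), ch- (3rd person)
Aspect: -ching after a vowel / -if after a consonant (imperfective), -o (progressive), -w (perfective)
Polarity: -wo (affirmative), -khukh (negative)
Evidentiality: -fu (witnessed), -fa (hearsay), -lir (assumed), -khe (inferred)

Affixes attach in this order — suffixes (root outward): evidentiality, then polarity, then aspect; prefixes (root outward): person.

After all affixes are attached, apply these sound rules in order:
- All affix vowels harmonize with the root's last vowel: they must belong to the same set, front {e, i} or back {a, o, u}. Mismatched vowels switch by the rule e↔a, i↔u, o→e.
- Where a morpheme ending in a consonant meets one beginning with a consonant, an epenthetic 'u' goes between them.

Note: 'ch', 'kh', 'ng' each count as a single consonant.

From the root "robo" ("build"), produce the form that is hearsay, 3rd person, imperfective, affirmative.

churobofawochung

Attach person 3rd person ch- → chrobo.
Attach evidentiality hearsay -fa → chrobofa.
Attach polarity affirmative -wo → chrobofawo.
Attach aspect imperfective -ching (after vowel 'o') → chrobofawoching.
Apply vowel harmony: chrobofawoching → chrobofawochung.
Apply epenthesis: chrobofawochung → churobofawochung.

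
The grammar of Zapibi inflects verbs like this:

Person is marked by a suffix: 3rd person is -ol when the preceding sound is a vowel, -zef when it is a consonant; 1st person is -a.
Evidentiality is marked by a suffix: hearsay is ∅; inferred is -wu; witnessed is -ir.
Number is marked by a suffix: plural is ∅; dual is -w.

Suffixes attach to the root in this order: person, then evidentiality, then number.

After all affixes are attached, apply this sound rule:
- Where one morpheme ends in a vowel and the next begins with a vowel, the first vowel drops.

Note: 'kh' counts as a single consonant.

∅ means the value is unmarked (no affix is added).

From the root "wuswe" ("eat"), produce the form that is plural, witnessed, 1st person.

wuswir

Attach person 1st person -a → wuswea.
Attach evidentiality witnessed -ir → wusweair.
number = plural: zero marking, form stays wusweair.
Apply vowel deletion: wusweair → wuswir.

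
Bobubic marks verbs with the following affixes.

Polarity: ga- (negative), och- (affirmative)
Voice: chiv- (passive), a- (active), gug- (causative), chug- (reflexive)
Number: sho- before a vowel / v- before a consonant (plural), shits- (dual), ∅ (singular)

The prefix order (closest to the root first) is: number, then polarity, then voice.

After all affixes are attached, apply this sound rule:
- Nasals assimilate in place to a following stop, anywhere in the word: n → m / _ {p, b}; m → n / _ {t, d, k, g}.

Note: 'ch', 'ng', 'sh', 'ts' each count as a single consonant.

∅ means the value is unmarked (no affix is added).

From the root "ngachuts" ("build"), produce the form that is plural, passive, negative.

Attach number plural v- (before consonant 'ng') → vngachuts.
Attach polarity negative ga- → gavngachuts.
Attach voice passive chiv- → chivgavngachuts.
Nasal assimilation: no change.

chivgavngachuts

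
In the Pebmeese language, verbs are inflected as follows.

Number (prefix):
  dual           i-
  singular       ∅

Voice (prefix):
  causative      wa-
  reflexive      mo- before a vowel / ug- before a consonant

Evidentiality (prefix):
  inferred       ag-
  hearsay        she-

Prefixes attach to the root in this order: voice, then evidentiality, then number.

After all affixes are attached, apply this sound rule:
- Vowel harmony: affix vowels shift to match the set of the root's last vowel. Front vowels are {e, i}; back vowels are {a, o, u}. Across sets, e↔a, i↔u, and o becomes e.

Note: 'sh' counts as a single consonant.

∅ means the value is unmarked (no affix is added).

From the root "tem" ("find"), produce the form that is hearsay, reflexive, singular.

sheigtem

Attach voice reflexive ug- (before consonant 't') → ugtem.
Attach evidentiality hearsay she- → sheugtem.
number = singular: zero marking, form stays sheugtem.
Apply vowel harmony: sheugtem → sheigtem.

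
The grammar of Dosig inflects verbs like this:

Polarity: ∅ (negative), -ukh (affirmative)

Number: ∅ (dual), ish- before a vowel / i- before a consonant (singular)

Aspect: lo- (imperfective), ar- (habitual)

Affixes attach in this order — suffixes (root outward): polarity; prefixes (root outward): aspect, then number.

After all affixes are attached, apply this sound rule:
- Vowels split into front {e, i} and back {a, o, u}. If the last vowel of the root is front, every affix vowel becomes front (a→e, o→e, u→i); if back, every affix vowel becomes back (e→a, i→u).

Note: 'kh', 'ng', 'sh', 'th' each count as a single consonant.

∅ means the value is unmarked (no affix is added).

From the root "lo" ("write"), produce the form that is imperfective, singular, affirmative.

Attach aspect imperfective lo- → lolo.
Attach polarity affirmative -ukh → loloukh.
Attach number singular i- (before consonant 'l') → iloloukh.
Apply vowel harmony: iloloukh → uloloukh.

uloloukh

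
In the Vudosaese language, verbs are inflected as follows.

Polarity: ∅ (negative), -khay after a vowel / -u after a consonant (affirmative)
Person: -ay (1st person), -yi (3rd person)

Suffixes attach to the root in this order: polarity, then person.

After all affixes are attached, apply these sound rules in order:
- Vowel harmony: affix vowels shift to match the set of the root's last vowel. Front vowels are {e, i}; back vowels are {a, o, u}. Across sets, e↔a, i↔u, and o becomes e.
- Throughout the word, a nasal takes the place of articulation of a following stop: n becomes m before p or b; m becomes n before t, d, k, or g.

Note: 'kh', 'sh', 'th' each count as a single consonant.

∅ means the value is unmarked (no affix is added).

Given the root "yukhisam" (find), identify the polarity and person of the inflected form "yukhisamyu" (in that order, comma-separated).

Segment: yukhisam-yi.
polarity: ∅ → negative.
person: -yi → 3rd person.

negative, 3rd person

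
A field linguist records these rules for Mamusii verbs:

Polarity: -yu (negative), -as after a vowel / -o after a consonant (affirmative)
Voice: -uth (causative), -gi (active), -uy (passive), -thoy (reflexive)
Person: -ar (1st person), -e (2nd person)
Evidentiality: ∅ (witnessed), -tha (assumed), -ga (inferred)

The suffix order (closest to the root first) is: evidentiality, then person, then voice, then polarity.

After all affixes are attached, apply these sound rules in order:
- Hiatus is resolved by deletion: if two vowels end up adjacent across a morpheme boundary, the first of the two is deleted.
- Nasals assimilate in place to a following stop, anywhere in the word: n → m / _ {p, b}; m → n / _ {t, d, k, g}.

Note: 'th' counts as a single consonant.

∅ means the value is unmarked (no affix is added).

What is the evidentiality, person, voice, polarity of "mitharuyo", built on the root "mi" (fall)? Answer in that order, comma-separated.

Segment: mi-tha-ar-uy-o.
evidentiality: -tha → assumed.
person: -ar → 1st person.
voice: -uy → passive.
polarity: -as/o → affirmative.

assumed, 1st person, passive, affirmative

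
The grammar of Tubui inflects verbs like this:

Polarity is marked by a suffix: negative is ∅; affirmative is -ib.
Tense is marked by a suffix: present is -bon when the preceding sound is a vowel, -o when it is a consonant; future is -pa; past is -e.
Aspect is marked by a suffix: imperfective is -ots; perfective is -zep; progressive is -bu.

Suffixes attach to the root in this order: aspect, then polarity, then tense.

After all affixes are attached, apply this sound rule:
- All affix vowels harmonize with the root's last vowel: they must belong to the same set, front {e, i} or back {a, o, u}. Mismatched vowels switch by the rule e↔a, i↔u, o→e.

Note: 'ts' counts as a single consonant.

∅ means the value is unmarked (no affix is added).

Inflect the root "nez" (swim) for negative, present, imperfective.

nezetse

Attach aspect imperfective -ots → nezots.
polarity = negative: zero marking, form stays nezots.
Attach tense present -o (after consonant 'ts') → nezotso.
Apply vowel harmony: nezotso → nezetse.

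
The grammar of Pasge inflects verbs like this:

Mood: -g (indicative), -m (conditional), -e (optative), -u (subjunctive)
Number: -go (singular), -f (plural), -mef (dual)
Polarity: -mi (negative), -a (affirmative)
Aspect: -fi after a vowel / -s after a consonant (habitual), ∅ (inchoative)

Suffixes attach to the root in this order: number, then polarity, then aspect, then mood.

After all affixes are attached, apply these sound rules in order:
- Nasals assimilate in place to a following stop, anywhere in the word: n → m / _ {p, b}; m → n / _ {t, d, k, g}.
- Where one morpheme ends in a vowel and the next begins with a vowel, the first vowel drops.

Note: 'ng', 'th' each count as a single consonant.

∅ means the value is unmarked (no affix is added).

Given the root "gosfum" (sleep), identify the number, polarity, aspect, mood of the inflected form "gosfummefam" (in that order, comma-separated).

dual, affirmative, inchoative, conditional

Segment: gosfum-mef-a-m.
number: -mef → dual.
polarity: -a → affirmative.
aspect: ∅ → inchoative.
mood: -m → conditional.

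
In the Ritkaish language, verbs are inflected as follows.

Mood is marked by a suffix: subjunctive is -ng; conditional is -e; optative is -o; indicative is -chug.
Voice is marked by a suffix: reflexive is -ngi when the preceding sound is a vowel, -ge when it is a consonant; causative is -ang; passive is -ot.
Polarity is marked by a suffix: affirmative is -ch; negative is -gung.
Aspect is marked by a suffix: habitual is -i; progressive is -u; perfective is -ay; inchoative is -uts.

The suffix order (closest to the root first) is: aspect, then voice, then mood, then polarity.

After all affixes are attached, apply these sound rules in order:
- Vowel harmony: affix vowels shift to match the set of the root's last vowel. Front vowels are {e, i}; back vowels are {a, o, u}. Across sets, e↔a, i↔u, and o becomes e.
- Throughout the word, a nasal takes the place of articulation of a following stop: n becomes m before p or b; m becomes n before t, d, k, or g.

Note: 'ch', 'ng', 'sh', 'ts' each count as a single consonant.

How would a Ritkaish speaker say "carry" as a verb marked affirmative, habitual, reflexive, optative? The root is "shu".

shuunguoch

Attach aspect habitual -i → shui.
Attach voice reflexive -ngi (after vowel 'i') → shuingi.
Attach mood optative -o → shuingio.
Attach polarity affirmative -ch → shuingioch.
Apply vowel harmony: shuingioch → shuunguoch.
Nasal assimilation: no change.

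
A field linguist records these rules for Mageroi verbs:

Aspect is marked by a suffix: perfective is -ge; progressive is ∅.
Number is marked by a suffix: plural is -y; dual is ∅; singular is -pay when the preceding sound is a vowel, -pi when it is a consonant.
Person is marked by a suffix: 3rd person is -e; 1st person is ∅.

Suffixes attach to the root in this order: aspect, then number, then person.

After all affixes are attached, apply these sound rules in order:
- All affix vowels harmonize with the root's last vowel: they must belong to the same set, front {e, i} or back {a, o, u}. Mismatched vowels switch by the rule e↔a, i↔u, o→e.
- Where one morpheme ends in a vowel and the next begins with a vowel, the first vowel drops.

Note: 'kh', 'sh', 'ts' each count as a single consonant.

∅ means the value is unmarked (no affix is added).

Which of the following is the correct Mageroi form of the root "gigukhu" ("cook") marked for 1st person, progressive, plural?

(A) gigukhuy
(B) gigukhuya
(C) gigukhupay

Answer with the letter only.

aspect = progressive: zero marking, form stays gigukhu.
Attach number plural -y → gigukhuy.
person = 1st person: zero marking, form stays gigukhuy.
Vowel harmony: no change.
Vowel deletion: no change.
So the correct form is gigukhuy, option (A).
(C) gigukhupay is wrong: it uses singular instead of plural for number.
(B) gigukhuya is wrong: it uses 3rd person instead of 1st person for person.

A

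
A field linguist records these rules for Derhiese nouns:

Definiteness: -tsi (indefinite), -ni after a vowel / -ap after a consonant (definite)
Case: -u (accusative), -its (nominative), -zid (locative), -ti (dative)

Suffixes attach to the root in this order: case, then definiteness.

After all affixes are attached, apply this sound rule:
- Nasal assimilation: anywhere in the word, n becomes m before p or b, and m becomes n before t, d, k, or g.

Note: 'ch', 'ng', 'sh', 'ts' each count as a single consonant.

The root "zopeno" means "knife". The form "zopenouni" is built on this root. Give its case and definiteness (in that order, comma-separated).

accusative, definite

Segment: zopeno-u-ni.
case: -u → accusative.
definiteness: -ni/ap → definite.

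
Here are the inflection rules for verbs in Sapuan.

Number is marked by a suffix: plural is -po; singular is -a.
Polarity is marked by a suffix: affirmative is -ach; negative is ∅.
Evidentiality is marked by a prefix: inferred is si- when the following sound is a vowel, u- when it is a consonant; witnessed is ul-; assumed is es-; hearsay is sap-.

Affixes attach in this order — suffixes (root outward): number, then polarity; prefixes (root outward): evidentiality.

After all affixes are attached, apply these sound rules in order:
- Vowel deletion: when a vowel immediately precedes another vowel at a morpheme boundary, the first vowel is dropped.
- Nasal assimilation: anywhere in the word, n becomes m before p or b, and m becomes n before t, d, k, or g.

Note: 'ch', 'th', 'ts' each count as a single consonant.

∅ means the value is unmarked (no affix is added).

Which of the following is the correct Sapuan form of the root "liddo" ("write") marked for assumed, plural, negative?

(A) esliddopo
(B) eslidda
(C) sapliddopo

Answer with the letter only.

A

Attach number plural -po → liddopo.
Attach evidentiality assumed es- → esliddopo.
polarity = negative: zero marking, form stays esliddopo.
Vowel deletion: no change.
Nasal assimilation: no change.
So the correct form is esliddopo, option (A).
(C) sapliddopo is wrong: it uses hearsay instead of assumed for evidentiality.
(B) eslidda is wrong: it uses singular instead of plural for number.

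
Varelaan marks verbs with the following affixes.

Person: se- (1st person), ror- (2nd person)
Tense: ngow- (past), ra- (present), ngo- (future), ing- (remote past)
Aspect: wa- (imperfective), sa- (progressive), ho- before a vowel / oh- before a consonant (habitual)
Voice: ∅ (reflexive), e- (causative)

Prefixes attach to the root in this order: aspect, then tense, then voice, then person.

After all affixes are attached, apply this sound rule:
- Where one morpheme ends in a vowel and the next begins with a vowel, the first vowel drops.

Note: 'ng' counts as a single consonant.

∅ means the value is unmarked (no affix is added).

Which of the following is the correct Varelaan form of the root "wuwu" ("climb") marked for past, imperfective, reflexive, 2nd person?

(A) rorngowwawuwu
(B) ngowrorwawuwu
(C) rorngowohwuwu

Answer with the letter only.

A

Attach aspect imperfective wa- → wawuwu.
Attach tense past ngow- → ngowwawuwu.
voice = reflexive: zero marking, form stays ngowwawuwu.
Attach person 2nd person ror- → rorngowwawuwu.
Vowel deletion: no change.
So the correct form is rorngowwawuwu, option (A).
(B) ngowrorwawuwu is wrong: it has the affixes in the wrong order.
(C) rorngowohwuwu is wrong: it uses habitual instead of imperfective for aspect.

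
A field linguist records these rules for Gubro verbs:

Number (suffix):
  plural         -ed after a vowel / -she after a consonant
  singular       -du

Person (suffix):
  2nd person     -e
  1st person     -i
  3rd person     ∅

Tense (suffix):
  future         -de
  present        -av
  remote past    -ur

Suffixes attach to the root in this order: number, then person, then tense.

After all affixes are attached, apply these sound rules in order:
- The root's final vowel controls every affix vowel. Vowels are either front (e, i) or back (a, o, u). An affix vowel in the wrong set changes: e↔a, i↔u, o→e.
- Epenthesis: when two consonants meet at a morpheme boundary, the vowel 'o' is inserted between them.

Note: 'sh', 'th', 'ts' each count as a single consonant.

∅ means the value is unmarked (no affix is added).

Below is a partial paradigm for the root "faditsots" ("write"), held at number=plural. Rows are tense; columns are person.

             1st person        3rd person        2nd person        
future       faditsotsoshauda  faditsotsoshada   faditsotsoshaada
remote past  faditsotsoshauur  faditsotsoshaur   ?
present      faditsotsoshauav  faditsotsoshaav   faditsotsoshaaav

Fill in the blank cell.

Attach number plural -she (after consonant 'ts') → faditsotsshe.
Attach person 2nd person -e → faditsotsshee.
Attach tense remote past -ur → faditsotssheeur.
Apply vowel harmony: faditsotssheeur → faditsotsshaaur.
Apply epenthesis: faditsotsshaaur → faditsotsoshaaur.

faditsotsoshaaur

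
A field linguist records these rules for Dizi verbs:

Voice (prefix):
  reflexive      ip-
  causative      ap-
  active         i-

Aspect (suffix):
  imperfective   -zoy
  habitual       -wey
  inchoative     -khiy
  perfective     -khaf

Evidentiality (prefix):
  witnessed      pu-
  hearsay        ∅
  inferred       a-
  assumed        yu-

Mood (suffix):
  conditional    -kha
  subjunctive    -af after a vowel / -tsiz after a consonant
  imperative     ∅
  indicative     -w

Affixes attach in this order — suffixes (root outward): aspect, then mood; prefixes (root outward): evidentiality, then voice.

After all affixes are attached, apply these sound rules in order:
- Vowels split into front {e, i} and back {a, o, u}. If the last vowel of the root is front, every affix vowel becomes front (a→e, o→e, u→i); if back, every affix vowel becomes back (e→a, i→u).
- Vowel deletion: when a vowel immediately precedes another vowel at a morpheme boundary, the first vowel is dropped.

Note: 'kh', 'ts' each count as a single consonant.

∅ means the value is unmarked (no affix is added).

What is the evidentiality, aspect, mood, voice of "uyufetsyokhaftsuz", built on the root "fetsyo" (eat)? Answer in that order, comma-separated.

Segment: i-yu-fetsyo-khaf-tsiz.
evidentiality: yu- → assumed.
aspect: -khaf → perfective.
mood: -af/tsiz → subjunctive.
voice: i- → active.

assumed, perfective, subjunctive, active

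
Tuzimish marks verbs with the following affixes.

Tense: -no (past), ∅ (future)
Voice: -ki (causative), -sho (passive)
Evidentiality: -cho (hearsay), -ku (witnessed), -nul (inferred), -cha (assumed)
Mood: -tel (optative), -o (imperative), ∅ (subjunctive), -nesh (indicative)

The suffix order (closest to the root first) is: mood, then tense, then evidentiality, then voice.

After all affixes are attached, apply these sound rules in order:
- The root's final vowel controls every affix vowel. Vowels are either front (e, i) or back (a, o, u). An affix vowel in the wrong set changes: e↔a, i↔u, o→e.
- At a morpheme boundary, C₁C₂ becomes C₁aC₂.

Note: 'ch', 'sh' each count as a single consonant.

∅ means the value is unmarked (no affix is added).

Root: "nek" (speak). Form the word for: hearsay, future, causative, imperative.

Attach mood imperative -o → neko.
tense = future: zero marking, form stays neko.
Attach evidentiality hearsay -cho → nekocho.
Attach voice causative -ki → nekochoki.
Apply vowel harmony: nekochoki → nekecheki.
Epenthesis: no change.

nekecheki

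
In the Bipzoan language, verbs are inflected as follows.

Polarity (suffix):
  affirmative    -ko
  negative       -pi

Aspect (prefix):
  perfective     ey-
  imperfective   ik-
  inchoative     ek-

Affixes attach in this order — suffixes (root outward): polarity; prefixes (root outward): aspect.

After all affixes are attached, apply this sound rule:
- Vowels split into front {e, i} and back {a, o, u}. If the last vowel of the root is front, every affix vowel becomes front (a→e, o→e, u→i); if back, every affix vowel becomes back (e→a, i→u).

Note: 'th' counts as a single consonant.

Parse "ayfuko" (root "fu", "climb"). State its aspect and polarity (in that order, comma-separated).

perfective, affirmative

Segment: ey-fu-ko.
aspect: ey- → perfective.
polarity: -ko → affirmative.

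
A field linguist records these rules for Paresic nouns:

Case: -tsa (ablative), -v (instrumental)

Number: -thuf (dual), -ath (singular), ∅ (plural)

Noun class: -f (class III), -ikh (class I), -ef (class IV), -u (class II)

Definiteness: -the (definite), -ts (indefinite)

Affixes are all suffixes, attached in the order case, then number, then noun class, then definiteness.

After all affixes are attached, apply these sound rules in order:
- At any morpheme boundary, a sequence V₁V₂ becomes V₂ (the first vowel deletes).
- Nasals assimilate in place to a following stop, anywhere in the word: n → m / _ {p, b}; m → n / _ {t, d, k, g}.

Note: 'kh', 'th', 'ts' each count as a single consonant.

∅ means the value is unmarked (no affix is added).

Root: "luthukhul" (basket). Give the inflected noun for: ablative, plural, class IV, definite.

Attach case ablative -tsa → luthukhultsa.
number = plural: zero marking, form stays luthukhultsa.
Attach noun class class IV -ef → luthukhultsaef.
Attach definiteness definite -the → luthukhultsaefthe.
Apply vowel deletion: luthukhultsaefthe → luthukhultsefthe.
Nasal assimilation: no change.

luthukhultsefthe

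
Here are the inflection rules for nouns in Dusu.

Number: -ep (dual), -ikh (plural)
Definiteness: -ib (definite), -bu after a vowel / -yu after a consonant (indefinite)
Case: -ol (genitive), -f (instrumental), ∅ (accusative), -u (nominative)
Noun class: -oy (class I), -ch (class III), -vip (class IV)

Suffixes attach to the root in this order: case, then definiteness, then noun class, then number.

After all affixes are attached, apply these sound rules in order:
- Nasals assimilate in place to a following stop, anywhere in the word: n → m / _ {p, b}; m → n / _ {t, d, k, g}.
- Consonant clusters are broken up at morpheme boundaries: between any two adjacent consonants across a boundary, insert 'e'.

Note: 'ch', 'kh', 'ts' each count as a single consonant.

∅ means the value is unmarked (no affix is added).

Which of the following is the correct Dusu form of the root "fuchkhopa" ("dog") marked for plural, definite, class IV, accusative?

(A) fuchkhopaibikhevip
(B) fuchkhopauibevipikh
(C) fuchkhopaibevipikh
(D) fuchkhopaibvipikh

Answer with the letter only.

C

case = accusative: zero marking, form stays fuchkhopa.
Attach definiteness definite -ib → fuchkhopaib.
Attach noun class class IV -vip → fuchkhopaibvip.
Attach number plural -ikh → fuchkhopaibvipikh.
Nasal assimilation: no change.
Apply epenthesis: fuchkhopaibvipikh → fuchkhopaibevipikh.
So the correct form is fuchkhopaibevipikh, option (C).
(D) fuchkhopaibvipikh is wrong: it fails to apply the sound rule(s).
(B) fuchkhopauibevipikh is wrong: it uses nominative instead of accusative for case.
(A) fuchkhopaibikhevip is wrong: it has the affixes in the wrong order.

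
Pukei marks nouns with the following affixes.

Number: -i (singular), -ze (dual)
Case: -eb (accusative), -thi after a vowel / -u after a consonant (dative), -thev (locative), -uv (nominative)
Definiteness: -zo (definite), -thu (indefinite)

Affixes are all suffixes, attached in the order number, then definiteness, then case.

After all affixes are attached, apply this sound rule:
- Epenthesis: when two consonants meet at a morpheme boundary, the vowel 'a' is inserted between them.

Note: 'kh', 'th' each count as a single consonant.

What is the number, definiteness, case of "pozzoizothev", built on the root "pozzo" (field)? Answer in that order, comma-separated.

singular, definite, locative

Segment: pozzo-i-zo-thev.
number: -i → singular.
definiteness: -zo → definite.
case: -thev → locative.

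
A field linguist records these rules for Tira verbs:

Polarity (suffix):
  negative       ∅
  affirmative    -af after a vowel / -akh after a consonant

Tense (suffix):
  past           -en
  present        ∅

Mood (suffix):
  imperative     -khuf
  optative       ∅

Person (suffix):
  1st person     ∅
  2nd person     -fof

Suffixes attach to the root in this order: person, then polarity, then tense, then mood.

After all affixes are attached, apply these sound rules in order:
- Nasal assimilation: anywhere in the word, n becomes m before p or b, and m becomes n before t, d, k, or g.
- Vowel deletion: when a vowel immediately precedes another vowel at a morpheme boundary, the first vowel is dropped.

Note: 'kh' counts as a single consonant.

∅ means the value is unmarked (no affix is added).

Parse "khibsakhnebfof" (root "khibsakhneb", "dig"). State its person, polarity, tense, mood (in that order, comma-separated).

Segment: khibsakhneb-fof.
person: -fof → 2nd person.
polarity: ∅ → negative.
tense: ∅ → present.
mood: ∅ → optative.

2nd person, negative, present, optative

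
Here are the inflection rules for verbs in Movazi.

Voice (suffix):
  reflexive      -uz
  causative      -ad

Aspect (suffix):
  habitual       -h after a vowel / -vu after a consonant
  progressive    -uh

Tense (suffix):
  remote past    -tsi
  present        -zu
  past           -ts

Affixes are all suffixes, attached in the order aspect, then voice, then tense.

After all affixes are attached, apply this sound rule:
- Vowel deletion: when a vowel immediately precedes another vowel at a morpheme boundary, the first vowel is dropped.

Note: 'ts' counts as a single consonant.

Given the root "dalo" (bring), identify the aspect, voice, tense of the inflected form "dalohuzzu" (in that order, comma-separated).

Segment: dalo-h-uz-zu.
aspect: -h/vu → habitual.
voice: -uz → reflexive.
tense: -zu → present.

habitual, reflexive, present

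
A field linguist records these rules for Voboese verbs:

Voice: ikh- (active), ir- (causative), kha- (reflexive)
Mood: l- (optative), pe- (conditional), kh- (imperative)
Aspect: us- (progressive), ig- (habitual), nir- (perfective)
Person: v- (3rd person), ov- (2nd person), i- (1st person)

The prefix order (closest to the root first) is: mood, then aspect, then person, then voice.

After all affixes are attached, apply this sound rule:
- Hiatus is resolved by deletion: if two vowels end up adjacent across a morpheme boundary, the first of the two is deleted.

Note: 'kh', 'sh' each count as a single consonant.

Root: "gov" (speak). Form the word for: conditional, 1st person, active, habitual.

Attach mood conditional pe- → pegov.
Attach aspect habitual ig- → igpegov.
Attach person 1st person i- → iigpegov.
Attach voice active ikh- → ikhiigpegov.
Apply vowel deletion: ikhiigpegov → ikhigpegov.

ikhigpegov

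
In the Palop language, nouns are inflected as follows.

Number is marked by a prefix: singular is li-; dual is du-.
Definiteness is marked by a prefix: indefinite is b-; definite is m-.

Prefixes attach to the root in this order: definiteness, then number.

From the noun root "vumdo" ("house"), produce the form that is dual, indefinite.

Attach definiteness indefinite b- → bvumdo.
Attach number dual du- → dubvumdo.

dubvumdo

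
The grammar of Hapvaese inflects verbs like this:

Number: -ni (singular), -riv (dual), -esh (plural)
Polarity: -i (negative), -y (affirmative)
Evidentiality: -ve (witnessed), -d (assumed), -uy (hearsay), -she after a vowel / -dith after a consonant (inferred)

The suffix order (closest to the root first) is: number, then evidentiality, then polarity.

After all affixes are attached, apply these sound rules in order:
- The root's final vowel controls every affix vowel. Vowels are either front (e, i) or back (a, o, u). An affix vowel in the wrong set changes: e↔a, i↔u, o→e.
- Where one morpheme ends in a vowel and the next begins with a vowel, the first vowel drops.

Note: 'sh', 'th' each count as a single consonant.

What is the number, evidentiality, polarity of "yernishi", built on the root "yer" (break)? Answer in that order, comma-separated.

singular, inferred, negative

Segment: yer-ni-she-i.
number: -ni → singular.
evidentiality: -she/dith → inferred.
polarity: -i → negative.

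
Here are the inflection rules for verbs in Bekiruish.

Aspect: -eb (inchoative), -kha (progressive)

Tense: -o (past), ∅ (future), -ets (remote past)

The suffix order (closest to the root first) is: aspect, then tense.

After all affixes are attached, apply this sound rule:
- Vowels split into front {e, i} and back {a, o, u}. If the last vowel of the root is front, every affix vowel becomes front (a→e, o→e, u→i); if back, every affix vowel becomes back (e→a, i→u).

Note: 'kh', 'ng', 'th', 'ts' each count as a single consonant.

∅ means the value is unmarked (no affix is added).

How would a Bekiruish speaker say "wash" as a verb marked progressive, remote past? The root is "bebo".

bebokhaats

Attach aspect progressive -kha → bebokha.
Attach tense remote past -ets → bebokhaets.
Apply vowel harmony: bebokhaets → bebokhaats.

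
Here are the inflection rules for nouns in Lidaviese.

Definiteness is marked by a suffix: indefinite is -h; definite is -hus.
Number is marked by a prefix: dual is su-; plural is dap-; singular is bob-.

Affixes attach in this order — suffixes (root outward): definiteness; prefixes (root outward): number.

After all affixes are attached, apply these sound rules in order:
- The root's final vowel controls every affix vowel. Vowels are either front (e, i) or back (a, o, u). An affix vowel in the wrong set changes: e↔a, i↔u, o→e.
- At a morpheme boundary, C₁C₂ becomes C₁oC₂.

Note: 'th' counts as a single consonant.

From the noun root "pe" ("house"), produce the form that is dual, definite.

sipehis

Attach definiteness definite -hus → pehus.
Attach number dual su- → supehus.
Apply vowel harmony: supehus → sipehis.
Epenthesis: no change.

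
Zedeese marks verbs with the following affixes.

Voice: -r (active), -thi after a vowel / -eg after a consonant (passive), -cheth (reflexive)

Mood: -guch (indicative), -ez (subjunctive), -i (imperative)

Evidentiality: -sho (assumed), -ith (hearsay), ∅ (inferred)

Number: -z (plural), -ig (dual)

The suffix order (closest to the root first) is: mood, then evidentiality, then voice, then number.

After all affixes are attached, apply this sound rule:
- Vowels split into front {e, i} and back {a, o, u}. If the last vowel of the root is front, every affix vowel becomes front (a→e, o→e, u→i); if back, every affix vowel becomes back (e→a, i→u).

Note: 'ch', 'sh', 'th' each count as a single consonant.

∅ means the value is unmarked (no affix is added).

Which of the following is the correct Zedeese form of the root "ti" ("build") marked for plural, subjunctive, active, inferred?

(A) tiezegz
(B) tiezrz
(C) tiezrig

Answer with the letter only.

Attach mood subjunctive -ez → tiez.
evidentiality = inferred: zero marking, form stays tiez.
Attach voice active -r → tiezr.
Attach number plural -z → tiezrz.
Vowel harmony: no change.
So the correct form is tiezrz, option (B).
(C) tiezrig is wrong: it uses dual instead of plural for number.
(A) tiezegz is wrong: it uses passive instead of active for voice.

B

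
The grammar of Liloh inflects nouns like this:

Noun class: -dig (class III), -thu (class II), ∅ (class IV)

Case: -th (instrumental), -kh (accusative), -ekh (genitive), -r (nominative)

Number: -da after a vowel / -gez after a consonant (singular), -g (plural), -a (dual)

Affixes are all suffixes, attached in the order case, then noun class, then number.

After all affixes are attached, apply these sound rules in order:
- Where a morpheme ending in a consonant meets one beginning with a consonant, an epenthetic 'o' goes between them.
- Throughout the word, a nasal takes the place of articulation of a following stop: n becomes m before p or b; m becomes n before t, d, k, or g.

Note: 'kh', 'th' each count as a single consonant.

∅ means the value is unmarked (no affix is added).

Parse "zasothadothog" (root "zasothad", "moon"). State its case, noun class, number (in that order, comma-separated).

instrumental, class IV, plural

Segment: zasothad-th-g.
case: -th → instrumental.
noun class: ∅ → class IV.
number: -g → plural.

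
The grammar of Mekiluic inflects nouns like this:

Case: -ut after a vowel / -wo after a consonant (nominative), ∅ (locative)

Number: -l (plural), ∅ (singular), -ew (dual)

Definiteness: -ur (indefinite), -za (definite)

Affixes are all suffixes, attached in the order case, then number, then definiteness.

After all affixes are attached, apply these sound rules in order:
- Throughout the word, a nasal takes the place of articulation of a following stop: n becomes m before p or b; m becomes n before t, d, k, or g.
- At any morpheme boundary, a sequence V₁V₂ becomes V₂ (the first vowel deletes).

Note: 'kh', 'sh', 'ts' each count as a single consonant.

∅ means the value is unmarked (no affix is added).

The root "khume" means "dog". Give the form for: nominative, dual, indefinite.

Attach case nominative -ut (after vowel 'e') → khumeut.
Attach number dual -ew → khumeutew.
Attach definiteness indefinite -ur → khumeutewur.
Nasal assimilation: no change.
Apply vowel deletion: khumeutewur → khumutewur.

khumutewur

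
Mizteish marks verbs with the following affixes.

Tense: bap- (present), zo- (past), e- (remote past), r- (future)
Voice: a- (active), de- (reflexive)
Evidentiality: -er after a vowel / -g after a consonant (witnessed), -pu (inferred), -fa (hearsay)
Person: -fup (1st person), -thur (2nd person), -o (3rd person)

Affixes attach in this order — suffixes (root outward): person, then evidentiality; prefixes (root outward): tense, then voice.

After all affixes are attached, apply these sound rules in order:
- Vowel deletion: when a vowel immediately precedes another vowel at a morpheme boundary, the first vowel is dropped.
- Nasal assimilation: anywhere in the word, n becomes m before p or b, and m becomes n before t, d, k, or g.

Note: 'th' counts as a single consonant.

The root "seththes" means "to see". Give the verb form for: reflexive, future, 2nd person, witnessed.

derseththesthurg

Attach tense future r- → rseththes.
Attach voice reflexive de- → derseththes.
Attach person 2nd person -thur → derseththesthur.
Attach evidentiality witnessed -g (after consonant 'r') → derseththesthurg.
Vowel deletion: no change.
Nasal assimilation: no change.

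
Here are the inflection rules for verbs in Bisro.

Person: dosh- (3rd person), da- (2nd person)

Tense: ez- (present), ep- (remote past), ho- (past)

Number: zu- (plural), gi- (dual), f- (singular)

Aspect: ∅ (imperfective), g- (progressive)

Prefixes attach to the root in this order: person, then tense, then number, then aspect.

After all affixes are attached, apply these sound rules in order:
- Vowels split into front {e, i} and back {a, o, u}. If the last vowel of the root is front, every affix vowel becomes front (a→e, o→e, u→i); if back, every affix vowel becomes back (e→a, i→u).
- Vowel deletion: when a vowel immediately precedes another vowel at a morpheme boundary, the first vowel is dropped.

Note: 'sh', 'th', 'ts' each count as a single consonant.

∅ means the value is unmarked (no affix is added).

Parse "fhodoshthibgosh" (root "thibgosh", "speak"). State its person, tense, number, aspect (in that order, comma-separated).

3rd person, past, singular, imperfective

Segment: f-ho-dosh-thibgosh.
person: dosh- → 3rd person.
tense: ho- → past.
number: f- → singular.
aspect: ∅ → imperfective.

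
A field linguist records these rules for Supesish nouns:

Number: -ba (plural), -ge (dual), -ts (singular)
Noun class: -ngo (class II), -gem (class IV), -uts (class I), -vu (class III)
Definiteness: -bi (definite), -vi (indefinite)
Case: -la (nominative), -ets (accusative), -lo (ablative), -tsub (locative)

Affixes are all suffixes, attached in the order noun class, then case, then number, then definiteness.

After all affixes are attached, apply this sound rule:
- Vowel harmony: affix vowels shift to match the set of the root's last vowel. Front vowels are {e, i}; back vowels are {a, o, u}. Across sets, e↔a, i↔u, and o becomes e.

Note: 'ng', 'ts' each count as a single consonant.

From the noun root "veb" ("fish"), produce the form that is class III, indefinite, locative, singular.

Attach noun class class III -vu → vebvu.
Attach case locative -tsub → vebvutsub.
Attach number singular -ts → vebvutsubts.
Attach definiteness indefinite -vi → vebvutsubtsvi.
Apply vowel harmony: vebvutsubtsvi → vebvitsibtsvi.

vebvitsibtsvi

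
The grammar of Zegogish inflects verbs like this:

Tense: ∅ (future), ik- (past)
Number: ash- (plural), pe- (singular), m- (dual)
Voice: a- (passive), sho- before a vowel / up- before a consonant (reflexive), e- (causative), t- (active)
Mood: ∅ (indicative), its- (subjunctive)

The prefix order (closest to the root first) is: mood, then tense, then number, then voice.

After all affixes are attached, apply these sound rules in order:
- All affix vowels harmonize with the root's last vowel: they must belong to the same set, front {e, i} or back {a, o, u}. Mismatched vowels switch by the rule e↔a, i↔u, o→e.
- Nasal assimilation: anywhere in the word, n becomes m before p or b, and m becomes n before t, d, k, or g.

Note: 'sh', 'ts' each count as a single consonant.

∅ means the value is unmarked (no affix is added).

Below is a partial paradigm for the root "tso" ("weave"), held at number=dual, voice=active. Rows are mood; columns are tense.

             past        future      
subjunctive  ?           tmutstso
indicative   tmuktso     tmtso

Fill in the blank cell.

tmukutstso

Attach mood subjunctive its- → itstso.
Attach tense past ik- → ikitstso.
Attach number dual m- → mikitstso.
Attach voice active t- → tmikitstso.
Apply vowel harmony: tmikitstso → tmukutstso.
Nasal assimilation: no change.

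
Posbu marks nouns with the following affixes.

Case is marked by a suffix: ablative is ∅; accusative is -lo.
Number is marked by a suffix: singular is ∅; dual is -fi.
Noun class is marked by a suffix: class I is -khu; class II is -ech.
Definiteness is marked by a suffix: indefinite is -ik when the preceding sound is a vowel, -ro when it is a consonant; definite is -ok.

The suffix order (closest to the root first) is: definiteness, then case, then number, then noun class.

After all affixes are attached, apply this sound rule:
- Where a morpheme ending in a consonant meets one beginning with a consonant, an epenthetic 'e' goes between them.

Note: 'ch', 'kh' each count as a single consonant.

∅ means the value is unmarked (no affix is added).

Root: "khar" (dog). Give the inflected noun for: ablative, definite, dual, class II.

Attach definiteness definite -ok → kharok.
case = ablative: zero marking, form stays kharok.
Attach number dual -fi → kharokfi.
Attach noun class class II -ech → kharokfiech.
Apply epenthesis: kharokfiech → kharokefiech.

kharokefiech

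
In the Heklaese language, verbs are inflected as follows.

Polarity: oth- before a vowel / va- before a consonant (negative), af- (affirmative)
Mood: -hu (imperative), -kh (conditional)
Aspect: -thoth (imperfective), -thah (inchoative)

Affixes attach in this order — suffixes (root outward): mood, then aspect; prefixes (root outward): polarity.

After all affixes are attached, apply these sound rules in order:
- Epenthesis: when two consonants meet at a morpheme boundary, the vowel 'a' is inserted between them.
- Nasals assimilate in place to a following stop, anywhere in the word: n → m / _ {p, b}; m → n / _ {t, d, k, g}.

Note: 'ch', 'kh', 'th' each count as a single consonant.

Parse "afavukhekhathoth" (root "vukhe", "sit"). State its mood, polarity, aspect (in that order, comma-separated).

conditional, affirmative, imperfective

Segment: af-vukhe-kh-thoth.
mood: -kh → conditional.
polarity: af- → affirmative.
aspect: -thoth → imperfective.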